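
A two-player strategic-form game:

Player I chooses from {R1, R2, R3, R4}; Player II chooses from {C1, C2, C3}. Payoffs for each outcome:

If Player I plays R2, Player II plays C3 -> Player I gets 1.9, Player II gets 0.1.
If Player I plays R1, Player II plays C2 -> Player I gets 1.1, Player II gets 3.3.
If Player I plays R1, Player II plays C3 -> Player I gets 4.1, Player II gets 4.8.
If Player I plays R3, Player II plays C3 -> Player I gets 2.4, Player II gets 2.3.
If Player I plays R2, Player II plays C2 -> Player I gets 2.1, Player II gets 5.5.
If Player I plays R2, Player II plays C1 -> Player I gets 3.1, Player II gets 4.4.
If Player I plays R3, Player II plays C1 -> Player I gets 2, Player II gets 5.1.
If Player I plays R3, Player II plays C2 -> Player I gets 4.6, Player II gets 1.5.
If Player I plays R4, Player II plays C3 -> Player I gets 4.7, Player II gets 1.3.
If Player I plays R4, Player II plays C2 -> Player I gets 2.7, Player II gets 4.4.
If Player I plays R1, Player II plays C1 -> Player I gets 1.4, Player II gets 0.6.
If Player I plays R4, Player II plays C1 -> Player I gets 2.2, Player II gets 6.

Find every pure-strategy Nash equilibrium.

There is no pure-strategy Nash equilibrium.

(R1, C1): Player I can switch to R2 (1.4 → 3.1). Not NE.
(R1, C2): Player I can switch to R2 (1.1 → 2.1). Not NE.
(R1, C3): Player I can switch to R4 (4.1 → 4.7). Not NE.
(R2, C1): Player II can switch to C2 (4.4 → 5.5). Not NE.
(R2, C2): Player I can switch to R3 (2.1 → 4.6). Not NE.
(R2, C3): Player I can switch to R1 (1.9 → 4.1). Not NE.
(R3, C1): Player I can switch to R2 (2 → 3.1). Not NE.
(R3, C2): Player II can switch to C1 (1.5 → 5.1). Not NE.
(R3, C3): Player I can switch to R1 (2.4 → 4.1). Not NE.
(R4, C1): Player I can switch to R2 (2.2 → 3.1). Not NE.
(R4, C2): Player I can switch to R3 (2.7 → 4.6). Not NE.
(R4, C3): Player II can switch to C1 (1.3 → 6). Not NE.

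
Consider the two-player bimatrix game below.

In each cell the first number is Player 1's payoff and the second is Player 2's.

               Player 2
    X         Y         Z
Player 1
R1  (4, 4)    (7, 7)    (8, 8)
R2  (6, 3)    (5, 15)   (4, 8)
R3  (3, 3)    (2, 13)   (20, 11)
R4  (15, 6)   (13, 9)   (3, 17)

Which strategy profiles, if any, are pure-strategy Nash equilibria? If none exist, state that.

none

Player 1 against X: payoffs 4, 6, 3, 15 → best response R4.
Player 1 against Y: payoffs 7, 5, 2, 13 → best response R4.
Player 1 against Z: payoffs 8, 4, 20, 3 → best response R3.
Player 2 against R1: payoffs 4, 7, 8 → best response Z.
Player 2 against R2: payoffs 3, 15, 8 → best response Y.
Player 2 against R3: payoffs 3, 13, 11 → best response Y.
Player 2 against R4: payoffs 6, 9, 17 → best response Z.
No profile is a mutual best response for all players.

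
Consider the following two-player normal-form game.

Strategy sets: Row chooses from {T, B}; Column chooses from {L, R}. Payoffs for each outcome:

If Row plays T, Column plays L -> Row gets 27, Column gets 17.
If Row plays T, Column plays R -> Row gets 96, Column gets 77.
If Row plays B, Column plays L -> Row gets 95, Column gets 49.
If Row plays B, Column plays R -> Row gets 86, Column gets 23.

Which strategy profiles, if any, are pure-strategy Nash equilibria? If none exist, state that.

For each strategy profile, look for a profitable unilateral deviation.
(T, L): Row can switch to B (27 → 95). Not NE.
(T, R): Row gets 96, best alternative 86; Column gets 77, best alternative 17. No profitable deviation — NE.
(B, L): Row gets 95, best alternative 27; Column gets 49, best alternative 23. No profitable deviation — NE.
(B, R): Row can switch to T (86 → 96). Not NE.

The pure Nash equilibria are (T, R) and (B, L).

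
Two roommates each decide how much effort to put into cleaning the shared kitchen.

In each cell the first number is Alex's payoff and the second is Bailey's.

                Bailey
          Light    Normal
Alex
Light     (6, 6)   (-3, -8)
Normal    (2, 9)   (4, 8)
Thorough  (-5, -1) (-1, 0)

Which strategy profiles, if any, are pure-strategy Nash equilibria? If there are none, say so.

For each player, find the best response to each opponent profile; mutual best responses are the pure NE.
Alex against Light: payoffs 6, 2, -5 → best response Light.
Alex against Normal: payoffs -3, 4, -1 → best response Normal.
Bailey against Light: payoffs 6, -8 → best response Light.
Bailey against Normal: payoffs 9, 8 → best response Light.
Bailey against Thorough: payoffs -1, 0 → best response Normal.
Mutual best responses: (Light, Light).

(Light, Light)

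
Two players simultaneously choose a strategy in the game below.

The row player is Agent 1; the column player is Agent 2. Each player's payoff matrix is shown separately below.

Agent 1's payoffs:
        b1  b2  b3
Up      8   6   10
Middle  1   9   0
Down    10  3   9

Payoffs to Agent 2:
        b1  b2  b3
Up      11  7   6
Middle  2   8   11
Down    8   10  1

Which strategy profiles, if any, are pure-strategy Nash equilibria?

Agent 1 against b1: payoffs 8, 1, 10 → best response Down.
Agent 1 against b2: payoffs 6, 9, 3 → best response Middle.
Agent 1 against b3: payoffs 10, 0, 9 → best response Up.
Agent 2 against Up: payoffs 11, 7, 6 → best response b1.
Agent 2 against Middle: payoffs 2, 8, 11 → best response b3.
Agent 2 against Down: payoffs 8, 10, 1 → best response b2.
No profile is a mutual best response for all players.

This game has no pure Nash equilibrium.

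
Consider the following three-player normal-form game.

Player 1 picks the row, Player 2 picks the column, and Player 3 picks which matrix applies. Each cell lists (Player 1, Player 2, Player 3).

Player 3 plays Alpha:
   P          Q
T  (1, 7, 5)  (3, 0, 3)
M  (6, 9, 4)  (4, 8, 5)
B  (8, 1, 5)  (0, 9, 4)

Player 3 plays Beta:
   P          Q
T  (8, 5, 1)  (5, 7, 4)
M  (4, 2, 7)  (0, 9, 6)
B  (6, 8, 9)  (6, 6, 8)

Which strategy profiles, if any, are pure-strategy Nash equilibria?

There is no pure-strategy Nash equilibrium.

Player 1 against (P, Alpha): payoffs 1, 6, 8 → best response B.
Player 1 against (P, Beta): payoffs 8, 4, 6 → best response T.
Player 1 against (Q, Alpha): payoffs 3, 4, 0 → best response M.
Player 1 against (Q, Beta): payoffs 5, 0, 6 → best response B.
Player 2 against (T, Alpha): payoffs 7, 0 → best response P.
Player 2 against (T, Beta): payoffs 5, 7 → best response Q.
Player 2 against (M, Alpha): payoffs 9, 8 → best response P.
Player 2 against (M, Beta): payoffs 2, 9 → best response Q.
Player 2 against (B, Alpha): payoffs 1, 9 → best response Q.
Player 2 against (B, Beta): payoffs 8, 6 → best response P.
Player 3 against (T, P): payoffs 5, 1 → best response Alpha.
Player 3 against (T, Q): payoffs 3, 4 → best response Beta.
Player 3 against (M, P): payoffs 4, 7 → best response Beta.
Player 3 against (M, Q): payoffs 5, 6 → best response Beta.
Player 3 against (B, P): payoffs 5, 9 → best response Beta.
Player 3 against (B, Q): payoffs 4, 8 → best response Beta.
No profile is a mutual best response for all players.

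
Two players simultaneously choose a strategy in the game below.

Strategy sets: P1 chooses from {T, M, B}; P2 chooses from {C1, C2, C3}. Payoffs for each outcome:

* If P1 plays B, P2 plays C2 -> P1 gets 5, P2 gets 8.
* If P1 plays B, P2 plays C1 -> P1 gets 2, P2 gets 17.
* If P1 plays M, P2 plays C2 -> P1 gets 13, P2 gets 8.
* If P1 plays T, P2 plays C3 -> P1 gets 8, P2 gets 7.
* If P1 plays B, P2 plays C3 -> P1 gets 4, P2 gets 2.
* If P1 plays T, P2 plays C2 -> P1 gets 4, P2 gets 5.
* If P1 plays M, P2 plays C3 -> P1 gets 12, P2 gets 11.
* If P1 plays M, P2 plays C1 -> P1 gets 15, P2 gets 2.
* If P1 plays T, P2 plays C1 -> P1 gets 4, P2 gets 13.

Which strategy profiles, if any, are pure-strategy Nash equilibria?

(M, C3)

Check each profile: it is a Nash equilibrium iff no player can strictly gain by switching unilaterally.
(T, C1): P1 can switch to M (4 → 15). Not NE.
(T, C2): P1 can switch to M (4 → 13). Not NE.
(T, C3): P1 can switch to M (8 → 12). Not NE.
(M, C1): P2 can switch to C2 (2 → 8). Not NE.
(M, C2): P2 can switch to C3 (8 → 11). Not NE.
(M, C3): P1 gets 12, best alternative 8; P2 gets 11, best alternative 8. No profitable deviation — NE.
(B, C1): P1 can switch to T (2 → 4). Not NE.
(B, C2): P1 can switch to M (5 → 13). Not NE.
(B, C3): P1 can switch to T (4 → 8). Not NE.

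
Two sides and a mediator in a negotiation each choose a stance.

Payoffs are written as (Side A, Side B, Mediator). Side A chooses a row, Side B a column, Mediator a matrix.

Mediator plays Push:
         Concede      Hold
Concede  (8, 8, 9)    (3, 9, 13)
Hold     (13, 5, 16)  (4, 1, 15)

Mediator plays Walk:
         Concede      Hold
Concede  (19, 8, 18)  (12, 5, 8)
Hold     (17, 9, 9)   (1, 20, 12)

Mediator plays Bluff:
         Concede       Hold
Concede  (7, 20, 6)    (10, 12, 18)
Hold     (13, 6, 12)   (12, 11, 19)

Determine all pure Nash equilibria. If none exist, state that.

(Concede, Concede, Walk) and (Hold, Concede, Push) and (Hold, Hold, Bluff)

(Concede, Concede, Push): Side A can switch to Hold (8 → 13). Not NE.
(Concede, Concede, Walk): Side A gets 19, best alternative 17; Side B gets 8, best alternative 5; Mediator gets 18, best alternative 9. No profitable deviation — NE.
(Concede, Concede, Bluff): Side A can switch to Hold (7 → 13). Not NE.
(Concede, Hold, Push): Side A can switch to Hold (3 → 4). Not NE.
(Concede, Hold, Walk): Side B can switch to Concede (5 → 8). Not NE.
(Concede, Hold, Bluff): Side A can switch to Hold (10 → 12). Not NE.
(Hold, Concede, Push): Side A gets 13, best alternative 8; Side B gets 5, best alternative 1; Mediator gets 16, best alternative 12. No profitable deviation — NE.
(Hold, Concede, Walk): Side A can switch to Concede (17 → 19). Not NE.
(Hold, Concede, Bluff): Side B can switch to Hold (6 → 11). Not NE.
(Hold, Hold, Push): Side B can switch to Concede (1 → 5). Not NE.
(Hold, Hold, Walk): Side A can switch to Concede (1 → 12). Not NE.
(Hold, Hold, Bluff): Side A gets 12, best alternative 10; Side B gets 11, best alternative 6; Mediator gets 19, best alternative 15. No profitable deviation — NE.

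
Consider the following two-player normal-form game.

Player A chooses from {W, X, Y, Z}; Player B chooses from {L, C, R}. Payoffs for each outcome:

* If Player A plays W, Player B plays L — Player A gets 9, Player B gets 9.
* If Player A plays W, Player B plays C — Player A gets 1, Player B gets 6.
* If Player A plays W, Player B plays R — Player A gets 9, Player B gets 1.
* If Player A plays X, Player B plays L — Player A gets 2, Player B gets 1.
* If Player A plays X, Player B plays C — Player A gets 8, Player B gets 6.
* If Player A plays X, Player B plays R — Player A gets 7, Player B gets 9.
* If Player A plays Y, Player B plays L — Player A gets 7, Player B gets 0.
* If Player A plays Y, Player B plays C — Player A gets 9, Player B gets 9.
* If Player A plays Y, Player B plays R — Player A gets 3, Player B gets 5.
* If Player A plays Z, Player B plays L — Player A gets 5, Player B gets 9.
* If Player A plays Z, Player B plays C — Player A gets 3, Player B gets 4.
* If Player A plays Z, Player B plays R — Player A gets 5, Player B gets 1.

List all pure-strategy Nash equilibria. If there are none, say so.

(W, L): Player A gets 9, best alternative 7; Player B gets 9, best alternative 6. No profitable deviation — NE.
(W, C): Player A can switch to X (1 → 8). Not NE.
(W, R): Player B can switch to L (1 → 9). Not NE.
(X, L): Player A can switch to W (2 → 9). Not NE.
(X, C): Player A can switch to Y (8 → 9). Not NE.
(X, R): Player A can switch to W (7 → 9). Not NE.
(Y, L): Player A can switch to W (7 → 9). Not NE.
(Y, C): Player A gets 9, best alternative 8; Player B gets 9, best alternative 5. No profitable deviation — NE.
(Y, R): Player A can switch to W (3 → 9). Not NE.
(Z, L): Player A can switch to W (5 → 9). Not NE.
(Z, C): Player A can switch to X (3 → 8). Not NE.
(Z, R): Player A can switch to W (5 → 9). Not NE.

(W, L); (Y, C)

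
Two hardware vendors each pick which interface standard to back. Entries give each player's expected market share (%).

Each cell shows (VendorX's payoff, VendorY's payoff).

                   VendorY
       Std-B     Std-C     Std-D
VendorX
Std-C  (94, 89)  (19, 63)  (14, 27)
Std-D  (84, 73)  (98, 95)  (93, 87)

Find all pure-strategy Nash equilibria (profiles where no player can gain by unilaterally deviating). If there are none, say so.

(Std-C, Std-B); (Std-D, Std-C)

Check each profile: it is a Nash equilibrium iff no player can strictly gain by switching unilaterally.
(Std-C, Std-B): VendorX gets 94, best alternative 84; VendorY gets 89, best alternative 63. No profitable deviation — NE.
(Std-C, Std-C): VendorX can switch to Std-D (19 → 98). Not NE.
(Std-C, Std-D): VendorX can switch to Std-D (14 → 93). Not NE.
(Std-D, Std-B): VendorX can switch to Std-C (84 → 94). Not NE.
(Std-D, Std-C): VendorX gets 98, best alternative 19; VendorY gets 95, best alternative 87. No profitable deviation — NE.
(Std-D, Std-D): VendorY can switch to Std-C (87 → 95). Not NE.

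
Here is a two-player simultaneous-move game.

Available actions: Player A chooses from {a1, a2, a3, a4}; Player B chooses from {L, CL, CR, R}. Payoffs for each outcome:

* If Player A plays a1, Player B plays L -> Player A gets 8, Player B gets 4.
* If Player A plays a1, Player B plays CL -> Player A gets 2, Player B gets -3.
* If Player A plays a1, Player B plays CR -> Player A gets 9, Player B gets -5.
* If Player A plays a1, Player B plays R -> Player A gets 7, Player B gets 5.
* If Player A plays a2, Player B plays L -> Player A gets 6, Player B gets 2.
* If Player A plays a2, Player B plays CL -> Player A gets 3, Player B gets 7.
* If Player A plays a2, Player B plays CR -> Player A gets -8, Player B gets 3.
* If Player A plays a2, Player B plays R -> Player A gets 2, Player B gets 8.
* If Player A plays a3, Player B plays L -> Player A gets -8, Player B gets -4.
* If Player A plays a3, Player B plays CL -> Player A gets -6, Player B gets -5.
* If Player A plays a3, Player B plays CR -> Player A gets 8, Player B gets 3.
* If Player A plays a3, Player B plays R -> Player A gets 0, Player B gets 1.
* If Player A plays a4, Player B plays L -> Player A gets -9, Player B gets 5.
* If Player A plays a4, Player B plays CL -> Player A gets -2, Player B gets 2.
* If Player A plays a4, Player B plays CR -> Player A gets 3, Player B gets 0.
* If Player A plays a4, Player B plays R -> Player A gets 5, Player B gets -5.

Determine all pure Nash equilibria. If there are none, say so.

(a1, R)

Mark each player's best response to every combination of opponents' strategies; a profile where every player is best-responding is a pure Nash equilibrium.
Player A against L: payoffs 8, 6, -8, -9 → best response a1.
Player A against CL: payoffs 2, 3, -6, -2 → best response a2.
Player A against CR: payoffs 9, -8, 8, 3 → best response a1.
Player A against R: payoffs 7, 2, 0, 5 → best response a1.
Player B against a1: payoffs 4, -3, -5, 5 → best response R.
Player B against a2: payoffs 2, 7, 3, 8 → best response R.
Player B against a3: payoffs -4, -5, 3, 1 → best response CR.
Player B against a4: payoffs 5, 2, 0, -5 → best response L.
Mutual best responses: (a1, R).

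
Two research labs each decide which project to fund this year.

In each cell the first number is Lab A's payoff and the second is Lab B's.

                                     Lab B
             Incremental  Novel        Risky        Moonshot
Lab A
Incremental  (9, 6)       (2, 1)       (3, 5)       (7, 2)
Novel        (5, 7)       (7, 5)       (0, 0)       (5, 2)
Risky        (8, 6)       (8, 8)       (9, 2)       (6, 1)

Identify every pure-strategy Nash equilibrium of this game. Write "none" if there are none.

(Incremental, Incremental): Lab A gets 9, best alternative 8; Lab B gets 6, best alternative 5. No profitable deviation — NE.
(Incremental, Novel): Lab A can switch to Novel (2 → 7). Not NE.
(Incremental, Risky): Lab A can switch to Risky (3 → 9). Not NE.
(Incremental, Moonshot): Lab B can switch to Incremental (2 → 6). Not NE.
(Novel, Incremental): Lab A can switch to Incremental (5 → 9). Not NE.
(Novel, Novel): Lab A can switch to Risky (7 → 8). Not NE.
(Novel, Risky): Lab A can switch to Incremental (0 → 3). Not NE.
(Novel, Moonshot): Lab A can switch to Incremental (5 → 7). Not NE.
(Risky, Incremental): Lab A can switch to Incremental (8 → 9). Not NE.
(Risky, Novel): Lab A gets 8, best alternative 7; Lab B gets 8, best alternative 6. No profitable deviation — NE.
(Risky, Risky): Lab B can switch to Incremental (2 → 6). Not NE.
(Risky, Moonshot): Lab A can switch to Incremental (6 → 7). Not NE.

(Incremental, Incremental), (Risky, Novel)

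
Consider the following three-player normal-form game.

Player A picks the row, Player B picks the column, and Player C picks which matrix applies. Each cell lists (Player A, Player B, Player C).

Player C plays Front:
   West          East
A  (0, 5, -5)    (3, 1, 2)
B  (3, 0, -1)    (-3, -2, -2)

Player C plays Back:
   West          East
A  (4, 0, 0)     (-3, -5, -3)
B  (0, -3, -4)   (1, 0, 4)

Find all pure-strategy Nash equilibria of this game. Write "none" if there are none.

The pure Nash equilibria are (A, West, Back); (B, West, Front); (B, East, Back).

For each player, find the best response to each opponent profile; mutual best responses are the pure NE.
Player A against (West, Front): payoffs 0, 3 → best response B.
Player A against (West, Back): payoffs 4, 0 → best response A.
Player A against (East, Front): payoffs 3, -3 → best response A.
Player A against (East, Back): payoffs -3, 1 → best response B.
Player B against (A, Front): payoffs 5, 1 → best response West.
Player B against (A, Back): payoffs 0, -5 → best response West.
Player B against (B, Front): payoffs 0, -2 → best response West.
Player B against (B, Back): payoffs -3, 0 → best response East.
Player C against (A, West): payoffs -5, 0 → best response Back.
Player C against (A, East): payoffs 2, -3 → best response Front.
Player C against (B, West): payoffs -1, -4 → best response Front.
Player C against (B, East): payoffs -2, 4 → best response Back.
Mutual best responses: (A, West, Back); (B, West, Front); (B, East, Back).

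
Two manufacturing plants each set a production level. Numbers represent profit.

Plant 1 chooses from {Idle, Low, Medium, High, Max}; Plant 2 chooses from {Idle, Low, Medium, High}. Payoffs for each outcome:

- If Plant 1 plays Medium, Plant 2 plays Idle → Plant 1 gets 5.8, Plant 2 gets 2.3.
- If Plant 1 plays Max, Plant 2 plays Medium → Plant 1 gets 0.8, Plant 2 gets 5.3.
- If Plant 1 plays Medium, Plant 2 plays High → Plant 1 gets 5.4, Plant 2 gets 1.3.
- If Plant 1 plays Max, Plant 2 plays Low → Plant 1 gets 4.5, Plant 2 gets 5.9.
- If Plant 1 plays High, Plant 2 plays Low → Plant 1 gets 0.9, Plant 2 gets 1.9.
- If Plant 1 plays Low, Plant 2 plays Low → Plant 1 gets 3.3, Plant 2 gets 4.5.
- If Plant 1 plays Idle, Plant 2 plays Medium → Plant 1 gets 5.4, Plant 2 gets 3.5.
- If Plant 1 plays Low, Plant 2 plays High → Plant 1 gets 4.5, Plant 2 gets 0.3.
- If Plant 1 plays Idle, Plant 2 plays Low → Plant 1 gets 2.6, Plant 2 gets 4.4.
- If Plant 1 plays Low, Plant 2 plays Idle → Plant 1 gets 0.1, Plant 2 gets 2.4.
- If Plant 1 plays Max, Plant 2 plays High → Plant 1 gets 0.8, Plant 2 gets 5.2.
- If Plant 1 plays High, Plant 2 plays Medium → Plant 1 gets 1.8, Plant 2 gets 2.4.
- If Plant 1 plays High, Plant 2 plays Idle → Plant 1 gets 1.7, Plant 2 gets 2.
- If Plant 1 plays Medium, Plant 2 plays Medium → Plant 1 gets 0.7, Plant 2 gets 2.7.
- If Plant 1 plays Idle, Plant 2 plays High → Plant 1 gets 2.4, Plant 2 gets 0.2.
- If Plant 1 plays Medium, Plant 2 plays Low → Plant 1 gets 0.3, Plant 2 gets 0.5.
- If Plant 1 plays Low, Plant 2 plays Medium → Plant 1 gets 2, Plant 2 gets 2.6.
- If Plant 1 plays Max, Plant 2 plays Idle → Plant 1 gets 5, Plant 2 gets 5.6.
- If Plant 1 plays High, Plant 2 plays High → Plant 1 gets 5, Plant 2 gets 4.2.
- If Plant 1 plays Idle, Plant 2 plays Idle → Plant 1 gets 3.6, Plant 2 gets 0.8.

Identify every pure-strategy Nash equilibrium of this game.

Plant 1 against Idle: payoffs 3.6, 0.1, 5.8, 1.7, 5 → best response Medium.
Plant 1 against Low: payoffs 2.6, 3.3, 0.3, 0.9, 4.5 → best response Max.
Plant 1 against Medium: payoffs 5.4, 2, 0.7, 1.8, 0.8 → best response Idle.
Plant 1 against High: payoffs 2.4, 4.5, 5.4, 5, 0.8 → best response Medium.
Plant 2 against Idle: payoffs 0.8, 4.4, 3.5, 0.2 → best response Low.
Plant 2 against Low: payoffs 2.4, 4.5, 2.6, 0.3 → best response Low.
Plant 2 against Medium: payoffs 2.3, 0.5, 2.7, 1.3 → best response Medium.
Plant 2 against High: payoffs 2, 1.9, 2.4, 4.2 → best response High.
Plant 2 against Max: payoffs 5.6, 5.9, 5.3, 5.2 → best response Low.
Mutual best responses: (Max, Low).

(Max, Low)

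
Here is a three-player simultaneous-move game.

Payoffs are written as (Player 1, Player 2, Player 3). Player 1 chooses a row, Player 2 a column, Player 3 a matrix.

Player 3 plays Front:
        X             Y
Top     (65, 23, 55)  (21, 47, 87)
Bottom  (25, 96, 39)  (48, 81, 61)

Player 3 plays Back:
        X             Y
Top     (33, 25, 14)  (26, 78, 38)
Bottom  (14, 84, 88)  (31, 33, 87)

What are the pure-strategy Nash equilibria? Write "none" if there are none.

There is no pure-strategy Nash equilibrium.

Player 1 against (X, Front): payoffs 65, 25 → best response Top.
Player 1 against (X, Back): payoffs 33, 14 → best response Top.
Player 1 against (Y, Front): payoffs 21, 48 → best response Bottom.
Player 1 against (Y, Back): payoffs 26, 31 → best response Bottom.
Player 2 against (Top, Front): payoffs 23, 47 → best response Y.
Player 2 against (Top, Back): payoffs 25, 78 → best response Y.
Player 2 against (Bottom, Front): payoffs 96, 81 → best response X.
Player 2 against (Bottom, Back): payoffs 84, 33 → best response X.
Player 3 against (Top, X): payoffs 55, 14 → best response Front.
Player 3 against (Top, Y): payoffs 87, 38 → best response Front.
Player 3 against (Bottom, X): payoffs 39, 88 → best response Back.
Player 3 against (Bottom, Y): payoffs 61, 87 → best response Back.
No profile is a mutual best response for all players.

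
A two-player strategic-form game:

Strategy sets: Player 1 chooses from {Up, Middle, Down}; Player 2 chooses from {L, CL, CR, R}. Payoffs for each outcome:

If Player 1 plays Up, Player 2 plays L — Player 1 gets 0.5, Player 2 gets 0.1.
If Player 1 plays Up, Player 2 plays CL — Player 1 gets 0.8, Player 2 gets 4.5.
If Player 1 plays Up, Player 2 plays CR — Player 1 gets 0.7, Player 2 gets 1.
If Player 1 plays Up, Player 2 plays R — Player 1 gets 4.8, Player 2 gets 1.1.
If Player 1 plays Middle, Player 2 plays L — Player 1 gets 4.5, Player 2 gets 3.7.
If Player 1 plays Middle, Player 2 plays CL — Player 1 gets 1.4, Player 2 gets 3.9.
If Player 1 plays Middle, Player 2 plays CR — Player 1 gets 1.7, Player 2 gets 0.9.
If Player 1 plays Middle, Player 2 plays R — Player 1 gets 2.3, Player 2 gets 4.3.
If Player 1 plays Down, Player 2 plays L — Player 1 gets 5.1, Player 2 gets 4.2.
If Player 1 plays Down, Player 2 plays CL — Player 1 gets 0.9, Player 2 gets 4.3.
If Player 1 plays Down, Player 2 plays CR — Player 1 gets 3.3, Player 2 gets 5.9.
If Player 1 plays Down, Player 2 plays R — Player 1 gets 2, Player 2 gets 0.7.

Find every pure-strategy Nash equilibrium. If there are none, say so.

Player 1 against L: payoffs 0.5, 4.5, 5.1 → best response Down.
Player 1 against CL: payoffs 0.8, 1.4, 0.9 → best response Middle.
Player 1 against CR: payoffs 0.7, 1.7, 3.3 → best response Down.
Player 1 against R: payoffs 4.8, 2.3, 2 → best response Up.
Player 2 against Up: payoffs 0.1, 4.5, 1, 1.1 → best response CL.
Player 2 against Middle: payoffs 3.7, 3.9, 0.9, 4.3 → best response R.
Player 2 against Down: payoffs 4.2, 4.3, 5.9, 0.7 → best response CR.
Mutual best responses: (Down, CR).

(Down, CR)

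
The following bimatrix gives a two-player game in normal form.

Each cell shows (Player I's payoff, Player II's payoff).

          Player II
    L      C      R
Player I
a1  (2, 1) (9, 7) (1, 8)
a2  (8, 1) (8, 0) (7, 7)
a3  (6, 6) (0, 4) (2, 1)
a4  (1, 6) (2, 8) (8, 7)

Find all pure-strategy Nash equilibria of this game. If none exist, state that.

For each player, find the best response to each opponent profile; mutual best responses are the pure NE.
Player I against L: payoffs 2, 8, 6, 1 → best response a2.
Player I against C: payoffs 9, 8, 0, 2 → best response a1.
Player I against R: payoffs 1, 7, 2, 8 → best response a4.
Player II against a1: payoffs 1, 7, 8 → best response R.
Player II against a2: payoffs 1, 0, 7 → best response R.
Player II against a3: payoffs 6, 4, 1 → best response L.
Player II against a4: payoffs 6, 8, 7 → best response C.
No profile is a mutual best response for all players.

No pure-strategy Nash equilibrium.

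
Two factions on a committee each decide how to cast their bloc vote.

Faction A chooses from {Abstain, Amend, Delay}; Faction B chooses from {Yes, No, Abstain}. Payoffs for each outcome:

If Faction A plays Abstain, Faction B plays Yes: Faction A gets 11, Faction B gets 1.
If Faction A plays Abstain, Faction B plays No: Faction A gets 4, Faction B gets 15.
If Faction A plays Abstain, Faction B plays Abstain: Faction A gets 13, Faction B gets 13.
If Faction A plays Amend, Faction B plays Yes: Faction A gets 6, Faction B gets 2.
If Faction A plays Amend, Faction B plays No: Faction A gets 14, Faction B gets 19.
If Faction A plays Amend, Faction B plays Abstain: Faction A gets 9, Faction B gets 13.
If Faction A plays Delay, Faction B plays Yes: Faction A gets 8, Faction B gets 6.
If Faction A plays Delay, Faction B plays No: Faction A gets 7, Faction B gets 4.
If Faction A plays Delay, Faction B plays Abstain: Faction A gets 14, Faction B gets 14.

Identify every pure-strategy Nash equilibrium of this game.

(Abstain, Yes): Faction B can switch to No (1 → 15). Not NE.
(Abstain, No): Faction A can switch to Amend (4 → 14). Not NE.
(Abstain, Abstain): Faction A can switch to Delay (13 → 14). Not NE.
(Amend, Yes): Faction A can switch to Abstain (6 → 11). Not NE.
(Amend, No): Faction A gets 14, best alternative 7; Faction B gets 19, best alternative 13. No profitable deviation — NE.
(Amend, Abstain): Faction A can switch to Abstain (9 → 13). Not NE.
(Delay, Yes): Faction A can switch to Abstain (8 → 11). Not NE.
(Delay, Abstain): Faction A gets 14, best alternative 13; Faction B gets 14, best alternative 6. No profitable deviation — NE.
(The remaining 1 profile has a profitable deviation by the same check.)

Pure-strategy Nash equilibria: (Amend, No), (Delay, Abstain)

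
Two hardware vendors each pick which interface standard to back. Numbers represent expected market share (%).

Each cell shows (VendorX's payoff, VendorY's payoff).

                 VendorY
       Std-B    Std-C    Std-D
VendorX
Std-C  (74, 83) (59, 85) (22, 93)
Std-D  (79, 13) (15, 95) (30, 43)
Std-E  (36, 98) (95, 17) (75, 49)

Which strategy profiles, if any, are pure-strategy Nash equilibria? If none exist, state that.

There is no pure-strategy Nash equilibrium.

For each player, find the best response to each opponent profile; mutual best responses are the pure NE.
VendorX against Std-B: payoffs 74, 79, 36 → best response Std-D.
VendorX against Std-C: payoffs 59, 15, 95 → best response Std-E.
VendorX against Std-D: payoffs 22, 30, 75 → best response Std-E.
VendorY against Std-C: payoffs 83, 85, 93 → best response Std-D.
VendorY against Std-D: payoffs 13, 95, 43 → best response Std-C.
VendorY against Std-E: payoffs 98, 17, 49 → best response Std-B.
No profile is a mutual best response for all players.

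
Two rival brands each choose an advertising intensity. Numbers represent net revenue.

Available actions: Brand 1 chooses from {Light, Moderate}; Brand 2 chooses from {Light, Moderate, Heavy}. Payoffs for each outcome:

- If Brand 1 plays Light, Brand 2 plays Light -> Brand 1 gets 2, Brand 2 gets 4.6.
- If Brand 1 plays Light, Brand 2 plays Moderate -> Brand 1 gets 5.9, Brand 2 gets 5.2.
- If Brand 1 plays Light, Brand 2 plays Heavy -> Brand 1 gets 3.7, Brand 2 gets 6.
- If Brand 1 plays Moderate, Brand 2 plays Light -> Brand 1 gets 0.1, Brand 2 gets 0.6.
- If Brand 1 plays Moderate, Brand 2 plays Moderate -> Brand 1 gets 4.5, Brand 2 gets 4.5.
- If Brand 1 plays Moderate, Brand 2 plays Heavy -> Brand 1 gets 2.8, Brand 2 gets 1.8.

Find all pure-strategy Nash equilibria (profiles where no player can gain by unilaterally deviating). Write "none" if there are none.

Pure NE: (Light, Heavy)

Mark each player's best response to every combination of opponents' strategies; a profile where every player is best-responding is a pure Nash equilibrium.
Brand 1 against Light: payoffs 2, 0.1 → best response Light.
Brand 1 against Moderate: payoffs 5.9, 4.5 → best response Light.
Brand 1 against Heavy: payoffs 3.7, 2.8 → best response Light.
Brand 2 against Light: payoffs 4.6, 5.2, 6 → best response Heavy.
Brand 2 against Moderate: payoffs 0.6, 4.5, 1.8 → best response Moderate.
Mutual best responses: (Light, Heavy).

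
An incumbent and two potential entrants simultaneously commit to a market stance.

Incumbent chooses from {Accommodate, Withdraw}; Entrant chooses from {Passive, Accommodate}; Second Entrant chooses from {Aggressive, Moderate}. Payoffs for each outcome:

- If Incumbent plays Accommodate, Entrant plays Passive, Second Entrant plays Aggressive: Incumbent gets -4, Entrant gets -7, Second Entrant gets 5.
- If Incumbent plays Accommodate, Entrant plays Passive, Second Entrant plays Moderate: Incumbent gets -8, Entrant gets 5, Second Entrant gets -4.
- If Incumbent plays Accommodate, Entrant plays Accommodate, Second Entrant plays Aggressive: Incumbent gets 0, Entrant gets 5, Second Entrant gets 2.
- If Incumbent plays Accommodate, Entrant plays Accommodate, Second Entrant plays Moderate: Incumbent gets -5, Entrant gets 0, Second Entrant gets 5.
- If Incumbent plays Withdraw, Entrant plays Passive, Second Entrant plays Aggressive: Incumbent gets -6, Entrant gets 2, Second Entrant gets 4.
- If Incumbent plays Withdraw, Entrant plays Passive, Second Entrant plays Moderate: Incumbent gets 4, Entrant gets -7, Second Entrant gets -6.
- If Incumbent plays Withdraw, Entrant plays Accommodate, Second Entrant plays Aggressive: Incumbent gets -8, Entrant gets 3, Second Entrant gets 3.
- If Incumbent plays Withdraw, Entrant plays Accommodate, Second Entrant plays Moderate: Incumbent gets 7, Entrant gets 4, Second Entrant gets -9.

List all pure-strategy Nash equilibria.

Check each profile: it is a Nash equilibrium iff no player can strictly gain by switching unilaterally.
(Accommodate, Passive, Aggressive): Entrant can switch to Accommodate (-7 → 5). Not NE.
(Accommodate, Passive, Moderate): Incumbent can switch to Withdraw (-8 → 4). Not NE.
(Accommodate, Accommodate, Aggressive): Second Entrant can switch to Moderate (2 → 5). Not NE.
(Accommodate, Accommodate, Moderate): Incumbent can switch to Withdraw (-5 → 7). Not NE.
(Withdraw, Passive, Aggressive): Incumbent can switch to Accommodate (-6 → -4). Not NE.
(Withdraw, Passive, Moderate): Entrant can switch to Accommodate (-7 → 4). Not NE.
(Withdraw, Accommodate, Aggressive): Incumbent can switch to Accommodate (-8 → 0). Not NE.
(Withdraw, Accommodate, Moderate): Second Entrant can switch to Aggressive (-9 → 3). Not NE.

There is no pure-strategy Nash equilibrium.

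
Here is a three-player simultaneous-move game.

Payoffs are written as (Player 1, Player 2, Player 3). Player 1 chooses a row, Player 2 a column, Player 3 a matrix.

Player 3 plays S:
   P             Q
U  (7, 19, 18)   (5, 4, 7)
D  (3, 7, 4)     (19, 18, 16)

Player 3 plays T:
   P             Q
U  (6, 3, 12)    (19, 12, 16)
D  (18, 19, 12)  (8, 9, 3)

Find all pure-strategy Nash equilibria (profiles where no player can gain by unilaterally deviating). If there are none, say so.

Check each profile: it is a Nash equilibrium iff no player can strictly gain by switching unilaterally.
(U, P, S): Player 1 gets 7, best alternative 3; Player 2 gets 19, best alternative 4; Player 3 gets 18, best alternative 12. No profitable deviation — NE.
(U, P, T): Player 1 can switch to D (6 → 18). Not NE.
(U, Q, S): Player 1 can switch to D (5 → 19). Not NE.
(U, Q, T): Player 1 gets 19, best alternative 8; Player 2 gets 12, best alternative 3; Player 3 gets 16, best alternative 7. No profitable deviation — NE.
(D, P, S): Player 1 can switch to U (3 → 7). Not NE.
(D, P, T): Player 1 gets 18, best alternative 6; Player 2 gets 19, best alternative 9; Player 3 gets 12, best alternative 4. No profitable deviation — NE.
(D, Q, S): Player 1 gets 19, best alternative 5; Player 2 gets 18, best alternative 7; Player 3 gets 16, best alternative 3. No profitable deviation — NE.
(D, Q, T): Player 1 can switch to U (8 → 19). Not NE.

The pure Nash equilibria are (U, P, S), (U, Q, T), (D, P, T), (D, Q, S).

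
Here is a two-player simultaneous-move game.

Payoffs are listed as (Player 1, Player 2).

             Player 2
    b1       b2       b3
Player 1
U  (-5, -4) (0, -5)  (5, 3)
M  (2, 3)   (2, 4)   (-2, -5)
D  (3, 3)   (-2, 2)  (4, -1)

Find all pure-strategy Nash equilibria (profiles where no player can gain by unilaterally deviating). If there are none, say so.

The pure Nash equilibria are (U, b3); (M, b2); (D, b1).

Player 1 against b1: payoffs -5, 2, 3 → best response D.
Player 1 against b2: payoffs 0, 2, -2 → best response M.
Player 1 against b3: payoffs 5, -2, 4 → best response U.
Player 2 against U: payoffs -4, -5, 3 → best response b3.
Player 2 against M: payoffs 3, 4, -5 → best response b2.
Player 2 against D: payoffs 3, 2, -1 → best response b1.
Mutual best responses: (U, b3); (M, b2); (D, b1).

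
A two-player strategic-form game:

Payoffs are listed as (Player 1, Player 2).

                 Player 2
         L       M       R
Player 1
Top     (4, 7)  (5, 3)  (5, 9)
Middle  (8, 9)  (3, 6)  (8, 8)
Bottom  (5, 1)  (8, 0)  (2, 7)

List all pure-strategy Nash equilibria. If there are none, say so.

The unique pure-strategy Nash equilibrium is (Middle, L).

(Top, L): Player 1 can switch to Middle (4 → 8). Not NE.
(Top, M): Player 1 can switch to Bottom (5 → 8). Not NE.
(Top, R): Player 1 can switch to Middle (5 → 8). Not NE.
(Middle, L): Player 1 gets 8, best alternative 5; Player 2 gets 9, best alternative 8. No profitable deviation — NE.
(Middle, M): Player 1 can switch to Top (3 → 5). Not NE.
(Middle, R): Player 2 can switch to L (8 → 9). Not NE.
(Bottom, L): Player 1 can switch to Middle (5 → 8). Not NE.
(Bottom, M): Player 2 can switch to L (0 → 1). Not NE.
(Bottom, R): Player 1 can switch to Top (2 → 5). Not NE.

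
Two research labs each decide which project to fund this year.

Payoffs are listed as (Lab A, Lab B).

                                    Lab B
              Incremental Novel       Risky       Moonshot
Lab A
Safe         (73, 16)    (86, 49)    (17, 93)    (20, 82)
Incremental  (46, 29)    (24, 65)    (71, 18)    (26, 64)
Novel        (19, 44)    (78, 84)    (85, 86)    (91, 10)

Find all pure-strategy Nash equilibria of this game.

Pure NE: (Novel, Risky)

Lab A against Incremental: payoffs 73, 46, 19 → best response Safe.
Lab A against Novel: payoffs 86, 24, 78 → best response Safe.
Lab A against Risky: payoffs 17, 71, 85 → best response Novel.
Lab A against Moonshot: payoffs 20, 26, 91 → best response Novel.
Lab B against Safe: payoffs 16, 49, 93, 82 → best response Risky.
Lab B against Incremental: payoffs 29, 65, 18, 64 → best response Novel.
Lab B against Novel: payoffs 44, 84, 86, 10 → best response Risky.
Mutual best responses: (Novel, Risky).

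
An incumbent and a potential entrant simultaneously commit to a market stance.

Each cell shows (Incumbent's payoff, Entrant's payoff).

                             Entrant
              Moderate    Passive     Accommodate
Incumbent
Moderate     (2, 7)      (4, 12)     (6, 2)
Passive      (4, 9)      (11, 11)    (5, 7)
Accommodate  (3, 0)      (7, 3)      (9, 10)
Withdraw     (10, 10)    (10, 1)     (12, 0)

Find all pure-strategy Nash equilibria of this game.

(Passive, Passive) and (Withdraw, Moderate)

Incumbent against Moderate: payoffs 2, 4, 3, 10 → best response Withdraw.
Incumbent against Passive: payoffs 4, 11, 7, 10 → best response Passive.
Incumbent against Accommodate: payoffs 6, 5, 9, 12 → best response Withdraw.
Entrant against Moderate: payoffs 7, 12, 2 → best response Passive.
Entrant against Passive: payoffs 9, 11, 7 → best response Passive.
Entrant against Accommodate: payoffs 0, 3, 10 → best response Accommodate.
Entrant against Withdraw: payoffs 10, 1, 0 → best response Moderate.
Mutual best responses: (Passive, Passive); (Withdraw, Moderate).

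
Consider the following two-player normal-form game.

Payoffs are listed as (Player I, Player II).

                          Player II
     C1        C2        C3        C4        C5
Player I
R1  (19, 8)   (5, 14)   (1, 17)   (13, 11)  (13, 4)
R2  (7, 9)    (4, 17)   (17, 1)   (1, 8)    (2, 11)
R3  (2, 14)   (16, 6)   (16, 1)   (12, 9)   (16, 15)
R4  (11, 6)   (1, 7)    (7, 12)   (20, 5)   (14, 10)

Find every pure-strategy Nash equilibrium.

(R3, C5)

Player I against C1: payoffs 19, 7, 2, 11 → best response R1.
Player I against C2: payoffs 5, 4, 16, 1 → best response R3.
Player I against C3: payoffs 1, 17, 16, 7 → best response R2.
Player I against C4: payoffs 13, 1, 12, 20 → best response R4.
Player I against C5: payoffs 13, 2, 16, 14 → best response R3.
Player II against R1: payoffs 8, 14, 17, 11, 4 → best response C3.
Player II against R2: payoffs 9, 17, 1, 8, 11 → best response C2.
Player II against R3: payoffs 14, 6, 1, 9, 15 → best response C5.
Player II against R4: payoffs 6, 7, 12, 5, 10 → best response C3.
Mutual best responses: (R3, C5).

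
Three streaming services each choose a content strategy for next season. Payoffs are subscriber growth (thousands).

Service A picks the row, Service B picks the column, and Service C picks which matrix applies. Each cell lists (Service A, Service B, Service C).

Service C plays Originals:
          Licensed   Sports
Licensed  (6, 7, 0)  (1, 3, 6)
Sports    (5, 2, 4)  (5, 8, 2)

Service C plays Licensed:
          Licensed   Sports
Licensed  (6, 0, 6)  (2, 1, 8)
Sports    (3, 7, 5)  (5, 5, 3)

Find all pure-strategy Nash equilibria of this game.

none

Service A against (Licensed, Originals): payoffs 6, 5 → best response Licensed.
Service A against (Licensed, Licensed): payoffs 6, 3 → best response Licensed.
Service A against (Sports, Originals): payoffs 1, 5 → best response Sports.
Service A against (Sports, Licensed): payoffs 2, 5 → best response Sports.
Service B against (Licensed, Originals): payoffs 7, 3 → best response Licensed.
Service B against (Licensed, Licensed): payoffs 0, 1 → best response Sports.
Service B against (Sports, Originals): payoffs 2, 8 → best response Sports.
Service B against (Sports, Licensed): payoffs 7, 5 → best response Licensed.
Service C against (Licensed, Licensed): payoffs 0, 6 → best response Licensed.
Service C against (Licensed, Sports): payoffs 6, 8 → best response Licensed.
Service C against (Sports, Licensed): payoffs 4, 5 → best response Licensed.
Service C against (Sports, Sports): payoffs 2, 3 → best response Licensed.
No profile is a mutual best response for all players.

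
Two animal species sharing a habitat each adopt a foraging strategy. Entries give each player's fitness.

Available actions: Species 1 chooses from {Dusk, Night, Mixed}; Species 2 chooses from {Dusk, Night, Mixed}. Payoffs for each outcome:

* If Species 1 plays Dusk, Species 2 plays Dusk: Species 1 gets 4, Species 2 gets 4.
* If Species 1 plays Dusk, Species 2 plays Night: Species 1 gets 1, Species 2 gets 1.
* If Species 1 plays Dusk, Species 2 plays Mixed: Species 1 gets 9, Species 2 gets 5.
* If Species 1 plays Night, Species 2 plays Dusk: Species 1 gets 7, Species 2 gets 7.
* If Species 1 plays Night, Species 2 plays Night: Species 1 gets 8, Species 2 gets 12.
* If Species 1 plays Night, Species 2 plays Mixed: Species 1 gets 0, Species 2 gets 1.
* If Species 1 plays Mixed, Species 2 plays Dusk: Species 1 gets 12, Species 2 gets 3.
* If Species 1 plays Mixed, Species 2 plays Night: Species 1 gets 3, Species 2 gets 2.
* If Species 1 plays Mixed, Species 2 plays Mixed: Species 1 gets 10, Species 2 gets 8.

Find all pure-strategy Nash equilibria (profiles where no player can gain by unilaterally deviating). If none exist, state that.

Species 1 against Dusk: payoffs 4, 7, 12 → best response Mixed.
Species 1 against Night: payoffs 1, 8, 3 → best response Night.
Species 1 against Mixed: payoffs 9, 0, 10 → best response Mixed.
Species 2 against Dusk: payoffs 4, 1, 5 → best response Mixed.
Species 2 against Night: payoffs 7, 12, 1 → best response Night.
Species 2 against Mixed: payoffs 3, 2, 8 → best response Mixed.
Mutual best responses: (Night, Night); (Mixed, Mixed).

Pure-strategy Nash equilibria: (Night, Night), (Mixed, Mixed)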